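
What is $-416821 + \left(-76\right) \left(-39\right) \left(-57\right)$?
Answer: $-585769$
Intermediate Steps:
$-416821 + \left(-76\right) \left(-39\right) \left(-57\right) = -416821 + 2964 \left(-57\right) = -416821 - 168948 = -585769$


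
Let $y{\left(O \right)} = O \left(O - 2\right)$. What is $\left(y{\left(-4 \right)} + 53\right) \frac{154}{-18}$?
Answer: $- \frac{5929}{9} \approx -658.78$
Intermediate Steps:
$y{\left(O \right)} = O \left(-2 + O\right)$
$\left(y{\left(-4 \right)} + 53\right) \frac{154}{-18} = \left(- 4 \left(-2 - 4\right) + 53\right) \frac{154}{-18} = \left(\left(-4\right) \left(-6\right) + 53\right) 154 \left(- \frac{1}{18}\right) = \left(24 + 53\right) \left(- \frac{77}{9}\right) = 77 \left(- \frac{77}{9}\right) = - \frac{5929}{9}$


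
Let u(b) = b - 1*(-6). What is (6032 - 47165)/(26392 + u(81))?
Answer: -41133/26479 ≈ -1.5534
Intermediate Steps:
u(b) = 6 + b (u(b) = b + 6 = 6 + b)
(6032 - 47165)/(26392 + u(81)) = (6032 - 47165)/(26392 + (6 + 81)) = -41133/(26392 + 87) = -41133/26479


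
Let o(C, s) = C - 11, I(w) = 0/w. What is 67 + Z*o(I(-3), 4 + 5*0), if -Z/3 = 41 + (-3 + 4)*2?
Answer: 1486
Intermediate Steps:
I(w) = 0
o(C, s) = -11 + C
Z = -129 (Z = -3*(41 + (-3 + 4)*2) = -3*(41 + 1*2) = -3*(41 + 2) = -3*43 = -129)
67 + Z*o(I(-3), 4 + 5*0) = 67 - 129*(-11 + 0) = 67 - 129*(-11) = 67 + 1419 = 1486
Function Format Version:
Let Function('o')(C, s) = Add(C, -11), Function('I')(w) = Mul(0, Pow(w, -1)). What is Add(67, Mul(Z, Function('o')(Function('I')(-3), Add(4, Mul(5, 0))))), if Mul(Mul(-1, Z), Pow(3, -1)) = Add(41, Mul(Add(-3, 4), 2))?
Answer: 1486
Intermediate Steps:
Function('I')(w) = 0
Function('o')(C, s) = Add(-11, C)
Z = -129 (Z = Mul(-3, Add(41, Mul(Add(-3, 4), 2))) = Mul(-3, Add(41, Mul(1, 2))) = Mul(-3, Add(41, 2)) = Mul(-3, 43) = -129)
Add(67, Mul(Z, Function('o')(Function('I')(-3), Add(4, Mul(5, 0))))) = Add(67, Mul(-129, Add(-11, 0))) = Add(67, Mul(-129, -11)) = Add(67, 1419) = 1486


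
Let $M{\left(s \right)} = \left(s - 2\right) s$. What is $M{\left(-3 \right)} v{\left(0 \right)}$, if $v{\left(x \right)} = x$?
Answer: $0$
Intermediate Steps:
$M{\left(s \right)} = s \left(-2 + s\right)$ ($M{\left(s \right)} = \left(-2 + s\right) s = s \left(-2 + s\right)$)
$M{\left(-3 \right)} v{\left(0 \right)} = - 3 \left(-2 - 3\right) 0 = \left(-3\right) \left(-5\right) 0 = 15 \cdot 0 = 0$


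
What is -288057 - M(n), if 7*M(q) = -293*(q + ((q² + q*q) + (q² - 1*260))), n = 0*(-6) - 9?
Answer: -2024017/7 ≈ -2.8915e+5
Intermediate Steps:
n = -9 (n = 0 - 9 = -9)
M(q) = 76180/7 - 879*q²/7 - 293*q/7 (M(q) = (-293*(q + ((q² + q*q) + (q² - 1*260))))/7 = (-293*(q + ((q² + q²) + (q² - 260))))/7 = (-293*(q + (2*q² + (-260 + q²))))/7 = (-293*(q + (-260 + 3*q²)))/7 = (-293*(-260 + q + 3*q²))/7 = (76180 - 879*q² - 293*q)/7 = 76180/7 - 879*q²/7 - 293*q/7)
-288057 - M(n) = -288057 - (76180/7 - 879/7*(-9)² - 293/7*(-9)) = -288057 - (76180/7 - 879/7*81 + 2637/7) = -288057 - (76180/7 - 71199/7 + 2637/7) = -288057 - 1*7618/7 = -288057 - 7618/7 = -2024017/7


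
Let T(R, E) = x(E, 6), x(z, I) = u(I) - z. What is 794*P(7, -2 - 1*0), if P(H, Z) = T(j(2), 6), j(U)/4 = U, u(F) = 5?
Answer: -794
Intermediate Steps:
x(z, I) = 5 - z
j(U) = 4*U
T(R, E) = 5 - E
P(H, Z) = -1 (P(H, Z) = 5 - 1*6 = 5 - 6 = -1)
794*P(7, -2 - 1*0) = 794*(-1) = -794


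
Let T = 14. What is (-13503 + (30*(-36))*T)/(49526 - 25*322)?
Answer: -28623/41476 ≈ -0.69011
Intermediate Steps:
(-13503 + (30*(-36))*T)/(49526 - 25*322) = (-13503 + (30*(-36))*14)/(49526 - 25*322) = (-13503 - 1080*14)/(49526 - 8050) = (-13503 - 15120)/41476 = -28623*1/41476 = -28623/41476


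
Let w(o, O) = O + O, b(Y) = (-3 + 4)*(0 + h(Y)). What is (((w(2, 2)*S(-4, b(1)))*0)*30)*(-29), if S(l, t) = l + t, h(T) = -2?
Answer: 0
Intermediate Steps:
b(Y) = -2 (b(Y) = (-3 + 4)*(0 - 2) = 1*(-2) = -2)
w(o, O) = 2*O
(((w(2, 2)*S(-4, b(1)))*0)*30)*(-29) = ((((2*2)*(-4 - 2))*0)*30)*(-29) = (((4*(-6))*0)*30)*(-29) = (-24*0*30)*(-29) = (0*30)*(-29) = 0*(-29) = 0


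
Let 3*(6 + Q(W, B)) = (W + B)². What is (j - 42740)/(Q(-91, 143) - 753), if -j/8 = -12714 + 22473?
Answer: -362436/427 ≈ -848.80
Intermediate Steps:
Q(W, B) = -6 + (B + W)²/3 (Q(W, B) = -6 + (W + B)²/3 = -6 + (B + W)²/3)
j = -78072 (j = -8*(-12714 + 22473) = -8*9759 = -78072)
(j - 42740)/(Q(-91, 143) - 753) = (-78072 - 42740)/((-6 + (143 - 91)²/3) - 753) = -120812/((-6 + (⅓)*52²) - 753) = -120812/((-6 + (⅓)*2704) - 753) = -120812/((-6 + 2704/3) - 753) = -120812/(2686/3 - 753) = -120812/427/3 = -120812*3/427 = -362436/427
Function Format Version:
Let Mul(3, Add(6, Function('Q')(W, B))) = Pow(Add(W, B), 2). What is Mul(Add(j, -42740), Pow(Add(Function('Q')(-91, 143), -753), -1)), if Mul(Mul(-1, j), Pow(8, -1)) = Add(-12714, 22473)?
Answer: Rational(-362436, 427) ≈ -848.80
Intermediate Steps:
Function('Q')(W, B) = Add(-6, Mul(Rational(1, 3), Pow(Add(B, W), 2))) (Function('Q')(W, B) = Add(-6, Mul(Rational(1, 3), Pow(Add(W, B), 2))) = Add(-6, Mul(Rational(1, 3), Pow(Add(B, W), 2))))
j = -78072 (j = Mul(-8, Add(-12714, 22473)) = Mul(-8, 9759) = -78072)
Mul(Add(j, -42740), Pow(Add(Function('Q')(-91, 143), -753), -1)) = Mul(Add(-78072, -42740), Pow(Add(Add(-6, Mul(Rational(1, 3), Pow(Add(143, -91), 2))), -753), -1)) = Mul(-120812, Pow(Add(Add(-6, Mul(Rational(1, 3), Pow(52, 2))), -753), -1)) = Mul(-120812, Pow(Add(Add(-6, Mul(Rational(1, 3), 2704)), -753), -1)) = Mul(-120812, Pow(Add(Add(-6, Rational(2704, 3)), -753), -1)) = Mul(-120812, Pow(Add(Rational(2686, 3), -753), -1)) = Mul(-120812, Pow(Rational(427, 3), -1)) = Mul(-120812, Rational(3, 427)) = Rational(-362436, 427)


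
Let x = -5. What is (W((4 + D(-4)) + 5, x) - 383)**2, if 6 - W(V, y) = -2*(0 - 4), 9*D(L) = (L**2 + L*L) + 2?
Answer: 148225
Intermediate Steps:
D(L) = 2/9 + 2*L**2/9 (D(L) = ((L**2 + L*L) + 2)/9 = ((L**2 + L**2) + 2)/9 = (2*L**2 + 2)/9 = (2 + 2*L**2)/9 = 2/9 + 2*L**2/9)
W(V, y) = -2 (W(V, y) = 6 - (-2)*(0 - 4) = 6 - (-2)*(-4) = 6 - 1*8 = 6 - 8 = -2)
(W((4 + D(-4)) + 5, x) - 383)**2 = (-2 - 383)**2 = (-385)**2 = 148225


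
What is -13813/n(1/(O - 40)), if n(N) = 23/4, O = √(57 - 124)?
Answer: -55252/23 ≈ -2402.3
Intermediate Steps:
O = I*√67 (O = √(-67) = I*√67 ≈ 8.1853*I)
n(N) = 23/4 (n(N) = 23*(¼) = 23/4)
-13813/n(1/(O - 40)) = -13813/23/4 = -13813*4/23 = -55252/23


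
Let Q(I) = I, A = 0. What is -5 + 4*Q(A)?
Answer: -5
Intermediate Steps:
-5 + 4*Q(A) = -5 + 4*0 = -5 + 0 = -5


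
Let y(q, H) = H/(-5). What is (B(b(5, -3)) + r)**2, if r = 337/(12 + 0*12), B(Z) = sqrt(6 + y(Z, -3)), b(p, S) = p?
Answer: 572597/720 + 337*sqrt(165)/30 ≈ 939.57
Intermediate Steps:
y(q, H) = -H/5 (y(q, H) = H*(-1/5) = -H/5)
B(Z) = sqrt(165)/5 (B(Z) = sqrt(6 - 1/5*(-3)) = sqrt(6 + 3/5) = sqrt(33/5) = sqrt(165)/5)
r = 337/12 (r = 337/(12 + 0) = 337/12 ≈ 28.083)
(B(b(5, -3)) + r)**2 = (sqrt(165)/5 + 337/12)**2 = (337/12 + sqrt(165)/5)**2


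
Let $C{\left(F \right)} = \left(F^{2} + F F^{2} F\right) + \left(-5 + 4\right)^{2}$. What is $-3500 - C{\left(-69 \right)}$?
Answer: $-22675383$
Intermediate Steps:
$C{\left(F \right)} = 1 + F^{2} + F^{4}$ ($C{\left(F \right)} = \left(F^{2} + F^{3} F\right) + \left(-1\right)^{2} = \left(F^{2} + F^{4}\right) + 1 = 1 + F^{2} + F^{4}$)
$-3500 - C{\left(-69 \right)} = -3500 - \left(1 + \left(-69\right)^{2} + \left(-69\right)^{4}\right) = -3500 - \left(1 + 4761 + 22667121\right) = -3500 - 22671883 = -22675383$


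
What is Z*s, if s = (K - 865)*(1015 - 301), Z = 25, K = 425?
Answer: -7854000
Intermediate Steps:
s = -314160 (s = (425 - 865)*(1015 - 301) = -440*714 = -314160)
Z*s = 25*(-314160) = -7854000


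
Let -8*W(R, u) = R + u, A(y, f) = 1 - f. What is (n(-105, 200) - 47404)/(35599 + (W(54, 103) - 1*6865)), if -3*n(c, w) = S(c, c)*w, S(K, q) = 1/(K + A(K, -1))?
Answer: -117181088/70981935 ≈ -1.6509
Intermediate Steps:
S(K, q) = 1/(2 + K) (S(K, q) = 1/(K + (1 - 1*(-1))) = 1/(K + (1 + 1)) = 1/(K + 2) = 1/(2 + K))
n(c, w) = -w/(3*(2 + c))
W(R, u) = -R/8 - u/8 (W(R, u) = -(R + u)/8 = -R/8 - u/8)
(n(-105, 200) - 47404)/(35599 + (W(54, 103) - 1*6865)) = (-1*200/(6 + 3*(-105)) - 47404)/(35599 + ((-⅛*54 - ⅛*103) - 1*6865)) = (-1*200/(6 - 315) - 47404)/(35599 + ((-27/4 - 103/8) - 6865)) = (-1*200/(-309) - 47404)/(35599 + (-157/8 - 6865)) = (-1*200*(-1/309) - 47404)/(35599 - 55077/8) = (200/309 - 47404)/(229715/8) = -14647636/309*8/229715 = -117181088/70981935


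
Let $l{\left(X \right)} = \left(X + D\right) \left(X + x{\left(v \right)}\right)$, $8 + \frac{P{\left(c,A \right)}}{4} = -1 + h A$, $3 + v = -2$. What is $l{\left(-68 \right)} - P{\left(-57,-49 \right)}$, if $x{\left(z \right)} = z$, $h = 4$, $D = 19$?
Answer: $4397$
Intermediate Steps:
$v = -5$ ($v = -3 - 2 = -5$)
$P{\left(c,A \right)} = -36 + 16 A$ ($P{\left(c,A \right)} = -32 + 4 \left(-1 + 4 A\right) = -32 + \left(-4 + 16 A\right) = -36 + 16 A$)
$l{\left(X \right)} = \left(-5 + X\right) \left(19 + X\right)$ ($l{\left(X \right)} = \left(X + 19\right) \left(X - 5\right) = \left(19 + X\right) \left(-5 + X\right) = \left(-5 + X\right) \left(19 + X\right)$)
$l{\left(-68 \right)} - P{\left(-57,-49 \right)} = \left(-95 + \left(-68\right)^{2} + 14 \left(-68\right)\right) - \left(-36 + 16 \left(-49\right)\right) = \left(-95 + 4624 - 952\right) - \left(-36 - 784\right) = 3577 - -820 = 3577 + 820 = 4397$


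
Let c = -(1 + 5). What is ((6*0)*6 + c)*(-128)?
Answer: 768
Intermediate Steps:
c = -6 (c = -1*6 = -6)
((6*0)*6 + c)*(-128) = ((6*0)*6 - 6)*(-128) = (0*6 - 6)*(-128) = (0 - 6)*(-128) = -6*(-128) = 768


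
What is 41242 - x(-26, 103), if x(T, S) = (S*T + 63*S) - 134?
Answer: 37565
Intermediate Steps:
x(T, S) = -134 + 63*S + S*T (x(T, S) = (63*S + S*T) - 134 = -134 + 63*S + S*T)
41242 - x(-26, 103) = 41242 - (-134 + 63*103 + 103*(-26)) = 41242 - (-134 + 6489 - 2678) = 41242 - 1*3677 = 41242 - 3677 = 37565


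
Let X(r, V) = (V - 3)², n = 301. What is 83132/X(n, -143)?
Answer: 20783/5329 ≈ 3.9000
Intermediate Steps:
X(r, V) = (-3 + V)²
83132/X(n, -143) = 83132/((-3 - 143)²) = 83132/((-146)²) = 83132/21316 = 83132*(1/21316) = 20783/5329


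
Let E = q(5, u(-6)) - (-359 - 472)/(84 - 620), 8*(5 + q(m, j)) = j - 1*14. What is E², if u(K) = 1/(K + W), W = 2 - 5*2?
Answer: 3887896609/56310016 ≈ 69.044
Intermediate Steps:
W = -8 (W = 2 - 10 = -8)
u(K) = 1/(-8 + K) (u(K) = 1/(K - 8) = 1/(-8 + K))
q(m, j) = -27/4 + j/8 (q(m, j) = -5 + (j - 1*14)/8 = -5 + (j - 14)/8 = -5 + (-14 + j)/8 = -5 + (-7/4 + j/8) = -27/4 + j/8)
E = -62353/7504 (E = (-27/4 + 1/(8*(-8 - 6))) - (-359 - 472)/(84 - 620) = (-27/4 + (⅛)/(-14)) - (-831)/(-536) = (-27/4 + (⅛)*(-1/14)) - (-831)*(-1)/536 = (-27/4 - 1/112) - 1*831/536 = -757/112 - 831/536 = -62353/7504 ≈ -8.3093)
E² = (-62353/7504)² = 3887896609/56310016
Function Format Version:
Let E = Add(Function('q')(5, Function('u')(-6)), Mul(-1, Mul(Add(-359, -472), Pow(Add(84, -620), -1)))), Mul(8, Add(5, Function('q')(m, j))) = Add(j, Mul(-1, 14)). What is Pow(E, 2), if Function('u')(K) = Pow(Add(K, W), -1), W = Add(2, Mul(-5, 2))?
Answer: Rational(3887896609, 56310016) ≈ 69.044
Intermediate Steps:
W = -8 (W = Add(2, -10) = -8)
Function('u')(K) = Pow(Add(-8, K), -1) (Function('u')(K) = Pow(Add(K, -8), -1) = Pow(Add(-8, K), -1))
Function('q')(m, j) = Add(Rational(-27, 4), Mul(Rational(1, 8), j)) (Function('q')(m, j) = Add(-5, Mul(Rational(1, 8), Add(j, Mul(-1, 14)))) = Add(-5, Mul(Rational(1, 8), Add(j, -14))) = Add(-5, Mul(Rational(1, 8), Add(-14, j))) = Add(-5, Add(Rational(-7, 4), Mul(Rational(1, 8), j))) = Add(Rational(-27, 4), Mul(Rational(1, 8), j)))
E = Rational(-62353, 7504) (E = Add(Add(Rational(-27, 4), Mul(Rational(1, 8), Pow(Add(-8, -6), -1))), Mul(-1, Mul(Add(-359, -472), Pow(Add(84, -620), -1)))) = Add(Add(Rational(-27, 4), Mul(Rational(1, 8), Pow(-14, -1))), Mul(-1, Mul(-831, Pow(-536, -1)))) = Add(Add(Rational(-27, 4), Mul(Rational(1, 8), Rational(-1, 14))), Mul(-1, Mul(-831, Rational(-1, 536)))) = Add(Add(Rational(-27, 4), Rational(-1, 112)), Mul(-1, Rational(831, 536))) = Add(Rational(-757, 112), Rational(-831, 536)) = Rational(-62353, 7504) ≈ -8.3093)
Pow(E, 2) = Pow(Rational(-62353, 7504), 2) = Rational(3887896609, 56310016)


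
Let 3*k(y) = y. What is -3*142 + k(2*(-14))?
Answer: -1306/3 ≈ -435.33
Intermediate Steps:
k(y) = y/3
-3*142 + k(2*(-14)) = -3*142 + (2*(-14))/3 = -426 + (⅓)*(-28) = -426 - 28/3 = -1306/3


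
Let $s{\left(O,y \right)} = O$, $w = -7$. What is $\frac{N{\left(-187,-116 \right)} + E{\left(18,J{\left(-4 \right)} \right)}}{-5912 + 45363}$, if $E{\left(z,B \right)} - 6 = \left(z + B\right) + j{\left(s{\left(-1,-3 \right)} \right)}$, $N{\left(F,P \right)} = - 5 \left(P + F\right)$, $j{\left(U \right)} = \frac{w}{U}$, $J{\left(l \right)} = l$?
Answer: $\frac{1542}{39451} \approx 0.039086$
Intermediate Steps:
$j{\left(U \right)} = - \frac{7}{U}$
$N{\left(F,P \right)} = - 5 F - 5 P$ ($N{\left(F,P \right)} = - 5 \left(F + P\right) = - 5 F - 5 P$)
$E{\left(z,B \right)} = 13 + B + z$ ($E{\left(z,B \right)} = 6 - \left(-7 - B - z\right) = 6 + \left(\left(B + z\right) + 7\right) = 6 + \left(7 + B + z\right) = 13 + B + z$)
$\frac{N{\left(-187,-116 \right)} + E{\left(18,J{\left(-4 \right)} \right)}}{-5912 + 45363} = \frac{\left(\left(-5\right) \left(-187\right) - -580\right) + \left(13 - 4 + 18\right)}{-5912 + 45363} = \frac{\left(935 + 580\right) + 27}{39451} = \left(1515 + 27\right) \frac{1}{39451} = 1542 \cdot \frac{1}{39451} = \frac{1542}{39451}$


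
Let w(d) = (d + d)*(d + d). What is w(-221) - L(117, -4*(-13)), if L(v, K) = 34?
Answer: 195330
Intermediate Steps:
w(d) = 4*d**2 (w(d) = (2*d)*(2*d) = 4*d**2)
w(-221) - L(117, -4*(-13)) = 4*(-221)**2 - 1*34 = 4*48841 - 34 = 195364 - 34 = 195330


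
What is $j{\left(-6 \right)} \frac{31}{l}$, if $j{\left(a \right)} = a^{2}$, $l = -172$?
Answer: $- \frac{279}{43} \approx -6.4884$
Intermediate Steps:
$j{\left(-6 \right)} \frac{31}{l} = \left(-6\right)^{2} \frac{31}{-172} = 36 \cdot 31 \left(- \frac{1}{172}\right) = 36 \left(- \frac{31}{172}\right) = - \frac{279}{43}$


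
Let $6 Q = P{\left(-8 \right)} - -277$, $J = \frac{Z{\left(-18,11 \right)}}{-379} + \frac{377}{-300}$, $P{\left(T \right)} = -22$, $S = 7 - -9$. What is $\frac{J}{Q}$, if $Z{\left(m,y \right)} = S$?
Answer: $- \frac{147683}{4832250} \approx -0.030562$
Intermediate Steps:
$S = 16$ ($S = 7 + 9 = 16$)
$Z{\left(m,y \right)} = 16$
$J = - \frac{147683}{113700}$ ($J = \frac{16}{-379} + \frac{377}{-300} = 16 \left(- \frac{1}{379}\right) + 377 \left(- \frac{1}{300}\right) = - \frac{16}{379} - \frac{377}{300} = - \frac{147683}{113700} \approx -1.2989$)
$Q = \frac{85}{2}$ ($Q = \frac{-22 - -277}{6} = \frac{-22 + 277}{6} = \frac{1}{6} \cdot 255 = \frac{85}{2} \approx 42.5$)
$\frac{J}{Q} = - \frac{147683}{113700 \cdot \frac{85}{2}} = \left(- \frac{147683}{113700}\right) \frac{2}{85} = - \frac{147683}{4832250}$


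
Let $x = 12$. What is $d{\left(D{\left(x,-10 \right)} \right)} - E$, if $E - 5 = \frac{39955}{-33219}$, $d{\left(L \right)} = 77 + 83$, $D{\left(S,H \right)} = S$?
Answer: $\frac{5188900}{33219} \approx 156.2$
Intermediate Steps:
$d{\left(L \right)} = 160$
$E = \frac{126140}{33219}$ ($E = 5 + \frac{39955}{-33219} = 5 + 39955 \left(- \frac{1}{33219}\right) = 5 - \frac{39955}{33219} = \frac{126140}{33219} \approx 3.7972$)
$d{\left(D{\left(x,-10 \right)} \right)} - E = 160 - \frac{126140}{33219} = \frac{5188900}{33219}$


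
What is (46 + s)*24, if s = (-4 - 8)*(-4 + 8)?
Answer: -48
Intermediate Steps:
s = -48 (s = -12*4 = -48)
(46 + s)*24 = (46 - 48)*24 = -2*24 = -48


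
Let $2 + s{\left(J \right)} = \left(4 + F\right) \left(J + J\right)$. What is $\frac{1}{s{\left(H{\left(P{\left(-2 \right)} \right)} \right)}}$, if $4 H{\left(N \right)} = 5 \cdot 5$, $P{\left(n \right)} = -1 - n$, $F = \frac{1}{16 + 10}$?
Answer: $\frac{52}{2521} \approx 0.020627$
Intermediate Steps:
$F = \frac{1}{26} \approx 0.038462$
$H{\left(N \right)} = \frac{25}{4}$ ($H{\left(N \right)} = \frac{5 \cdot 5}{4} = \frac{1}{4} \cdot 25 = \frac{25}{4}$)
$s{\left(J \right)} = -2 + \frac{105 J}{13}$ ($s{\left(J \right)} = -2 + \left(4 + \frac{1}{26}\right) \left(J + J\right) = -2 + \frac{105 \cdot 2 J}{26} = -2 + \frac{105 J}{13}$)
$\frac{1}{s{\left(H{\left(P{\left(-2 \right)} \right)} \right)}} = \frac{1}{-2 + \frac{105}{13} \cdot \frac{25}{4}} = \frac{1}{-2 + \frac{2625}{52}} = \frac{1}{\frac{2521}{52}} = \frac{52}{2521}$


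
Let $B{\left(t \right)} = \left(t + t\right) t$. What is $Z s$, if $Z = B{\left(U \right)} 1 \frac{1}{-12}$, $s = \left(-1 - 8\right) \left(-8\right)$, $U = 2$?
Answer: $-48$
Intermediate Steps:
$B{\left(t \right)} = 2 t^{2}$ ($B{\left(t \right)} = 2 t t = 2 t^{2}$)
$s = 72$ ($s = \left(-9\right) \left(-8\right) = 72$)
$Z = - \frac{2}{3}$ ($Z = 2 \cdot 2^{2} \cdot 1 \frac{1}{-12} = 2 \cdot 4 \cdot 1 \left(- \frac{1}{12}\right) = 8 \left(- \frac{1}{12}\right) = - \frac{2}{3} \approx -0.66667$)
$Z s = \left(- \frac{2}{3}\right) 72 = -48$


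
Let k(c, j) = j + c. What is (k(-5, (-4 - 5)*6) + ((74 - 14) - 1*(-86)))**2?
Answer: 7569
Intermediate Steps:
k(c, j) = c + j
(k(-5, (-4 - 5)*6) + ((74 - 14) - 1*(-86)))**2 = ((-5 + (-4 - 5)*6) + ((74 - 14) - 1*(-86)))**2 = ((-5 - 9*6) + (60 + 86))**2 = ((-5 - 54) + 146)**2 = (-59 + 146)**2 = 87**2 = 7569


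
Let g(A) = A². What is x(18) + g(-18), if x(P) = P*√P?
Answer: 324 + 54*√2 ≈ 400.37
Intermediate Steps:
x(P) = P^(3/2)
x(18) + g(-18) = 18^(3/2) + (-18)² = 54*√2 + 324 = 324 + 54*√2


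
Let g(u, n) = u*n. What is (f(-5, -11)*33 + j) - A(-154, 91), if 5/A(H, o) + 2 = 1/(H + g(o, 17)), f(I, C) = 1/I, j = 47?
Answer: 119479/2785 ≈ 42.901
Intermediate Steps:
g(u, n) = n*u
A(H, o) = 5/(-2 + 1/(H + 17*o))
(f(-5, -11)*33 + j) - A(-154, 91) = (33/(-5) + 47) - 5*(-1*(-154) - 17*91)/(-1 + 2*(-154) + 34*91) = (-⅕*33 + 47) - 5*(154 - 1547)/(-1 - 308 + 3094) = (-33/5 + 47) - 5*(-1393)/2785 = 202/5 - 5*(-1393)/2785 = 202/5 - 1*(-1393/557) = 202/5 + 1393/557 = 119479/2785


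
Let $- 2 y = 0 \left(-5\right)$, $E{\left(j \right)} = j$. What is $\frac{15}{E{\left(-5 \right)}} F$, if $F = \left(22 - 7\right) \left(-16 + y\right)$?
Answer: $720$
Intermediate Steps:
$y = 0$ ($y = - \frac{0 \left(-5\right)}{2} = \left(- \frac{1}{2}\right) 0 = 0$)
$F = -240$ ($F = \left(22 - 7\right) \left(-16 + 0\right) = 15 \left(-16\right) = -240$)
$\frac{15}{E{\left(-5 \right)}} F = \frac{15}{-5} \left(-240\right) = 15 \left(- \frac{1}{5}\right) \left(-240\right) = \left(-3\right) \left(-240\right) = 720$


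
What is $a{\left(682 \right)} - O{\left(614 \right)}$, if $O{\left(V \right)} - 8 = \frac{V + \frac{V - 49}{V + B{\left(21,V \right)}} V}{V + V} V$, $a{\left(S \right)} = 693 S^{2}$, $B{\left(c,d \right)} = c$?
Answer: $\frac{40935953668}{127} \approx 3.2233 \cdot 10^{8}$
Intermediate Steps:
$O{\left(V \right)} = 8 + \frac{V}{2} + \frac{V \left(-49 + V\right)}{2 \left(21 + V\right)}$ ($O{\left(V \right)} = 8 + \frac{V + \frac{V - 49}{V + 21} V}{V + V} V = 8 + \frac{V + \frac{-49 + V}{21 + V} V}{2 V} V = 8 + \left(V + \frac{-49 + V}{21 + V} V\right) \frac{1}{2 V} V = 8 + \left(V + \frac{V \left(-49 + V\right)}{21 + V}\right) \frac{1}{2 V} V = 8 + \frac{V + \frac{V \left(-49 + V\right)}{21 + V}}{2 V} V = 8 + \left(\frac{V}{2} + \frac{V \left(-49 + V\right)}{2 \left(21 + V\right)}\right) = 8 + \frac{V}{2} + \frac{V \left(-49 + V\right)}{2 \left(21 + V\right)}$)
$a{\left(682 \right)} - O{\left(614 \right)} = 693 \cdot 682^{2} - \frac{168 + 614^{2} - 3684}{21 + 614} = 693 \cdot 465124 - \frac{168 + 376996 - 3684}{635} = 322330932 - \frac{1}{635} \cdot 373480 = 322330932 - \frac{74696}{127} = \frac{40935953668}{127}$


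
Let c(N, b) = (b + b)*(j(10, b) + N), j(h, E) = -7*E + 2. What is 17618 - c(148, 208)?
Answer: 560914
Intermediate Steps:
j(h, E) = 2 - 7*E
c(N, b) = 2*b*(2 + N - 7*b) (c(N, b) = (b + b)*((2 - 7*b) + N) = (2*b)*(2 + N - 7*b) = 2*b*(2 + N - 7*b))
17618 - c(148, 208) = 17618 - 2*208*(2 + 148 - 7*208) = 17618 - 2*208*(2 + 148 - 1456) = 17618 - 2*208*(-1306) = 17618 - 1*(-543296) = 17618 + 543296 = 560914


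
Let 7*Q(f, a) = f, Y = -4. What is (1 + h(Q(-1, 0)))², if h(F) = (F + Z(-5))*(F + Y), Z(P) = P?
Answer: 1194649/2401 ≈ 497.56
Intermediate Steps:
Q(f, a) = f/7
h(F) = (-5 + F)*(-4 + F) (h(F) = (F - 5)*(F - 4) = (-5 + F)*(-4 + F))
(1 + h(Q(-1, 0)))² = (1 + (20 + ((⅐)*(-1))² - 9*(-1)/7))² = (1 + (20 + (-⅐)² - 9*(-⅐)))² = (1 + (20 + 1/49 + 9/7))² = (1 + 1044/49)² = (1093/49)² = 1194649/2401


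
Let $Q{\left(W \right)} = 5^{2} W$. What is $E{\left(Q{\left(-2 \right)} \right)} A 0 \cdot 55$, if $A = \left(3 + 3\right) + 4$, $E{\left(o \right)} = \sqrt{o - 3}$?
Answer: $0$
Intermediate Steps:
$Q{\left(W \right)} = 25 W$
$E{\left(o \right)} = \sqrt{-3 + o}$
$A = 10$ ($A = 6 + 4 = 10$)
$E{\left(Q{\left(-2 \right)} \right)} A 0 \cdot 55 = \sqrt{-3 + 25 \left(-2\right)} 10 \cdot 0 \cdot 55 = \sqrt{-3 - 50} \cdot 10 \cdot 0 \cdot 55 = \sqrt{-53} \cdot 10 \cdot 0 \cdot 55 = i \sqrt{53} \cdot 10 \cdot 0 \cdot 55 = 10 i \sqrt{53} \cdot 0 \cdot 55 = 0 \cdot 55 = 0$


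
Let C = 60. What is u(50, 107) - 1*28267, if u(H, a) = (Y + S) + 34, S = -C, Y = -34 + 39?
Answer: -28288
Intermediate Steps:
Y = 5
S = -60 (S = -1*60 = -60)
u(H, a) = -21 (u(H, a) = (5 - 60) + 34 = -55 + 34 = -21)
u(50, 107) - 1*28267 = -21 - 1*28267 = -21 - 28267 = -28288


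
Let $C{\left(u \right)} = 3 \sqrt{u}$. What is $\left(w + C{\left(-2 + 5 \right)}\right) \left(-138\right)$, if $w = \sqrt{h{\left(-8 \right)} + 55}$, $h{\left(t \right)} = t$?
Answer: $- 414 \sqrt{3} - 138 \sqrt{47} \approx -1663.1$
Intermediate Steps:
$w = \sqrt{47}$ ($w = \sqrt{-8 + 55} = \sqrt{47} \approx 6.8557$)
$\left(w + C{\left(-2 + 5 \right)}\right) \left(-138\right) = \left(\sqrt{47} + 3 \sqrt{-2 + 5}\right) \left(-138\right) = \left(\sqrt{47} + 3 \sqrt{3}\right) \left(-138\right) = - 414 \sqrt{3} - 138 \sqrt{47}$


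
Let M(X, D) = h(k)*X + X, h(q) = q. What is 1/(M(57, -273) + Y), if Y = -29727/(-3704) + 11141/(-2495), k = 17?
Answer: 9241480/9514661081 ≈ 0.00097129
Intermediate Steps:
M(X, D) = 18*X (M(X, D) = 17*X + X = 18*X)
Y = 32902601/9241480 (Y = -29727*(-1/3704) + 11141*(-1/2495) = 29727/3704 - 11141/2495 = 32902601/9241480 ≈ 3.5603)
1/(M(57, -273) + Y) = 1/(18*57 + 32902601/9241480) = 1/(1026 + 32902601/9241480) = 1/(9514661081/9241480) = 9241480/9514661081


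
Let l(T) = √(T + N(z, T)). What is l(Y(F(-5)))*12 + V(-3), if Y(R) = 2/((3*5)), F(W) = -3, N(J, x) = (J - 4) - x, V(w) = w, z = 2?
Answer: -3 + 12*I*√2 ≈ -3.0 + 16.971*I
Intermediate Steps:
N(J, x) = -4 + J - x (N(J, x) = (-4 + J) - x = -4 + J - x)
Y(R) = 2/15
l(T) = I*√2 (l(T) = √(T + (-4 + 2 - T)) = √(T + (-2 - T)) = √(-2) = I*√2)
l(Y(F(-5)))*12 + V(-3) = (I*√2)*12 - 3 = 12*I*√2 - 3 = -3 + 12*I*√2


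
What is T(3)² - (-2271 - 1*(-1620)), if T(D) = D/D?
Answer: 652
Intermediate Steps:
T(D) = 1
T(3)² - (-2271 - 1*(-1620)) = 1² - (-2271 - 1*(-1620)) = 1 - (-2271 + 1620) = 1 - 1*(-651) = 1 + 651 = 652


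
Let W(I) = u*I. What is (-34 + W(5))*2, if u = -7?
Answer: -138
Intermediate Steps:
W(I) = -7*I
(-34 + W(5))*2 = (-34 - 7*5)*2 = (-34 - 35)*2 = -69*2 = -138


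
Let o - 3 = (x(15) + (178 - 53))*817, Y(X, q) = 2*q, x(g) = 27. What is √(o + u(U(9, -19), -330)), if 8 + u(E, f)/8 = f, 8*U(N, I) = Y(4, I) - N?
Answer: √121483 ≈ 348.54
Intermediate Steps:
o = 124187 (o = 3 + (27 + (178 - 53))*817 = 3 + (27 + 125)*817 = 3 + 152*817 = 3 + 124184 = 124187)
U(N, I) = -N/8 + I/4 (U(N, I) = (2*I - N)/8 = (-N + 2*I)/8 = -N/8 + I/4)
u(E, f) = -64 + 8*f
√(o + u(U(9, -19), -330)) = √(124187 + (-64 + 8*(-330))) = √(124187 + (-64 - 2640)) = √(124187 - 2704) = √121483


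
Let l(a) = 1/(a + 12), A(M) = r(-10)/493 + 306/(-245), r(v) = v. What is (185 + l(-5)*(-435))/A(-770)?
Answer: -3709825/38327 ≈ -96.794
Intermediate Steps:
A(M) = -153308/120785 (A(M) = -10/493 + 306/(-245) = -10*1/493 + 306*(-1/245) = -10/493 - 306/245 = -153308/120785)
l(a) = 1/(12 + a)
(185 + l(-5)*(-435))/A(-770) = (185 - 435/(12 - 5))/(-153308/120785) = (185 - 435/7)*(-120785/153308) = (860/7)*(-120785/153308) = -3709825/38327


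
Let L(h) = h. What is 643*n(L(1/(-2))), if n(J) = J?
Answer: -643/2 ≈ -321.50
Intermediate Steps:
643*n(L(1/(-2))) = 643/(-2) = 643*(-½) = -643/2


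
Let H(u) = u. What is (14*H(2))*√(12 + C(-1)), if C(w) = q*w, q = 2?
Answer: 28*√10 ≈ 88.544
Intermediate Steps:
C(w) = 2*w
(14*H(2))*√(12 + C(-1)) = (14*2)*√(12 + 2*(-1)) = 28*√(12 - 2) = 28*√10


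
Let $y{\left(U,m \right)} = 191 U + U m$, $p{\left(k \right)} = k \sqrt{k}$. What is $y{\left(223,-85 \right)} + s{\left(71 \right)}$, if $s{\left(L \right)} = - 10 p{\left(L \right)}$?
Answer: $23638 - 710 \sqrt{71} \approx 17655.0$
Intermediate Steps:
$p{\left(k \right)} = k^{\frac{3}{2}}$
$s{\left(L \right)} = - 10 L^{\frac{3}{2}}$
$y{\left(223,-85 \right)} + s{\left(71 \right)} = 223 \left(191 - 85\right) - 10 \cdot 71^{\frac{3}{2}} = 223 \cdot 106 - 10 \cdot 71 \sqrt{71} = 23638 - 710 \sqrt{71}$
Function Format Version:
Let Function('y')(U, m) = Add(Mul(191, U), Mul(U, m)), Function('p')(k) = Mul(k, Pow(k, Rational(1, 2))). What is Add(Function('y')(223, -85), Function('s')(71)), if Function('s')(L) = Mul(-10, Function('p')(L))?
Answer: Add(23638, Mul(-710, Pow(71, Rational(1, 2)))) ≈ 17655.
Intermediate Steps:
Function('p')(k) = Pow(k, Rational(3, 2))
Function('s')(L) = Mul(-10, Pow(L, Rational(3, 2)))
Add(Function('y')(223, -85), Function('s')(71)) = Add(Mul(223, Add(191, -85)), Mul(-10, Pow(71, Rational(3, 2)))) = Add(Mul(223, 106), Mul(-10, Mul(71, Pow(71, Rational(1, 2))))) = Add(23638, Mul(-710, Pow(71, Rational(1, 2))))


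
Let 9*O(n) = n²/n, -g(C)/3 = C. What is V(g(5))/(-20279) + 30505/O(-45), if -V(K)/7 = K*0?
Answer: -6101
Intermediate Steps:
g(C) = -3*C
V(K) = 0 (V(K) = -7*K*0 = -7*0 = 0)
O(n) = n/9 (O(n) = (n²/n)/9 = n/9)
V(g(5))/(-20279) + 30505/O(-45) = 0/(-20279) + 30505/(((⅑)*(-45))) = 0*(-1/20279) + 30505/(-5) = 0 + 30505*(-⅕) = 0 - 6101 = -6101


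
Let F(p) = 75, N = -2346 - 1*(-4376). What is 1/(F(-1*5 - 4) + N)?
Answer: 1/2105 ≈ 0.00047506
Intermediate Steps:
N = 2030 (N = -2346 + 4376 = 2030)
1/(F(-1*5 - 4) + N) = 1/(75 + 2030) = 1/2105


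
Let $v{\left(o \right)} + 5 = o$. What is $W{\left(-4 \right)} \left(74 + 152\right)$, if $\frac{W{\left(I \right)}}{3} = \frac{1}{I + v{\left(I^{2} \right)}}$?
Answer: $\frac{678}{7} \approx 96.857$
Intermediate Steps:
$v{\left(o \right)} = -5 + o$
$W{\left(I \right)} = \frac{3}{-5 + I + I^{2}}$ ($W{\left(I \right)} = \frac{3}{I + \left(-5 + I^{2}\right)} = \frac{3}{-5 + I + I^{2}}$)
$W{\left(-4 \right)} \left(74 + 152\right) = \frac{3}{-5 - 4 + \left(-4\right)^{2}} \left(74 + 152\right) = \frac{3}{-5 - 4 + 16} \cdot 226 = \frac{3}{7} \cdot 226 = \frac{678}{7}$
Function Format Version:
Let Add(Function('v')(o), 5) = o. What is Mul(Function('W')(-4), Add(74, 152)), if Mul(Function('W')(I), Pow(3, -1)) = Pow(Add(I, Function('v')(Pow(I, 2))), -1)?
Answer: Rational(678, 7) ≈ 96.857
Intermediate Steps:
Function('v')(o) = Add(-5, o)
Function('W')(I) = Mul(3, Pow(Add(-5, I, Pow(I, 2)), -1)) (Function('W')(I) = Mul(3, Pow(Add(I, Add(-5, Pow(I, 2))), -1)) = Mul(3, Pow(Add(-5, I, Pow(I, 2)), -1)))
Mul(Function('W')(-4), Add(74, 152)) = Mul(Mul(3, Pow(Add(-5, -4, Pow(-4, 2)), -1)), Add(74, 152)) = Mul(Mul(3, Pow(Add(-5, -4, 16), -1)), 226) = Mul(Mul(3, Pow(7, -1)), 226) = Mul(Mul(3, Rational(1, 7)), 226) = Mul(Rational(3, 7), 226) = Rational(678, 7)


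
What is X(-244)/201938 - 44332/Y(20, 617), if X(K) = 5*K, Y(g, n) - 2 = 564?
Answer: -2238251484/28574227 ≈ -78.331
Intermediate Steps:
Y(g, n) = 566 (Y(g, n) = 2 + 564 = 566)
X(-244)/201938 - 44332/Y(20, 617) = (5*(-244))/201938 - 44332/566 = -1220*1/201938 - 44332*1/566 = -610/100969 - 22166/283 = -2238251484/28574227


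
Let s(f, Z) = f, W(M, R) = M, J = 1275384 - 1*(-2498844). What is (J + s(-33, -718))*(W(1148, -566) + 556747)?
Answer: 2105604519525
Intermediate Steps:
J = 3774228 (J = 1275384 + 2498844 = 3774228)
(J + s(-33, -718))*(W(1148, -566) + 556747) = (3774228 - 33)*(1148 + 556747) = 3774195*557895 = 2105604519525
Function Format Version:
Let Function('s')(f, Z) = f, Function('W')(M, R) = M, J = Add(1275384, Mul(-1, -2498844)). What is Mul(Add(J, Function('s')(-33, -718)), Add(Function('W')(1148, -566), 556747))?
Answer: 2105604519525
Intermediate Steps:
J = 3774228 (J = Add(1275384, 2498844) = 3774228)
Mul(Add(J, Function('s')(-33, -718)), Add(Function('W')(1148, -566), 556747)) = Mul(Add(3774228, -33), Add(1148, 556747)) = Mul(3774195, 557895) = 2105604519525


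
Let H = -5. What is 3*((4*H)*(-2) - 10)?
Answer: 90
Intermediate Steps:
3*((4*H)*(-2) - 10) = 3*((4*(-5))*(-2) - 10) = 3*(-20*(-2) - 10) = 3*(40 - 10) = 3*30 = 90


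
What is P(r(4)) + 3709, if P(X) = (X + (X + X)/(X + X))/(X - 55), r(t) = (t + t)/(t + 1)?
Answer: 990290/267 ≈ 3709.0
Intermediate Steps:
r(t) = 2*t/(1 + t) (r(t) = (2*t)/(1 + t) = 2*t/(1 + t))
P(X) = (1 + X)/(-55 + X) (P(X) = (X + (2*X)/((2*X)))/(-55 + X) = (X + (2*X)*(1/(2*X)))/(-55 + X) = (X + 1)/(-55 + X) = (1 + X)/(-55 + X))
P(r(4)) + 3709 = (1 + 2*4/(1 + 4))/(-55 + 2*4/(1 + 4)) + 3709 = (1 + 2*4/5)/(-55 + 2*4/5) + 3709 = (1 + 2*4*(⅕))/(-55 + 2*4*(⅕)) + 3709 = (1 + 8/5)/(-55 + 8/5) + 3709 = (13/5)/(-267/5) + 3709 = -5/267*13/5 + 3709 = -13/267 + 3709 = 990290/267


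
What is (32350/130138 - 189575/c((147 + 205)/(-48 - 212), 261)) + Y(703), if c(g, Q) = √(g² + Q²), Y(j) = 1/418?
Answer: 6826219/27198842 - 12322375*√287818969/287818969 ≈ -726.08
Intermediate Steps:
Y(j) = 1/418
c(g, Q) = √(Q² + g²)
(32350/130138 - 189575/c((147 + 205)/(-48 - 212), 261)) + Y(703) = (32350/130138 - 189575/√(261² + ((147 + 205)/(-48 - 212))²)) + 1/418 = (32350*(1/130138) - 189575/√(68121 + (352/(-260))²)) + 1/418 = (16175/65069 - 189575/√(68121 + (352*(-1/260))²)) + 1/418 = (16175/65069 - 189575/√(68121 + (-88/65)²)) + 1/418 = (16175/65069 - 189575/√(68121 + 7744/4225)) + 1/418 = (16175/65069 - 189575*65*√287818969/287818969) + 1/418 = (16175/65069 - 12322375*√287818969/287818969) + 1/418 = 6826219/27198842 - 12322375*√287818969/287818969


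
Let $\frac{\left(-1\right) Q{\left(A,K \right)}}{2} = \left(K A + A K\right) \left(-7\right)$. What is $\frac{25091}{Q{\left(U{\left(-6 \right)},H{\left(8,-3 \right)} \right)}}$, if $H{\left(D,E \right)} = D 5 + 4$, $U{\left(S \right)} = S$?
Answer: $- \frac{2281}{672} \approx -3.3943$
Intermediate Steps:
$H{\left(D,E \right)} = 4 + 5 D$ ($H{\left(D,E \right)} = 5 D + 4 = 4 + 5 D$)
$Q{\left(A,K \right)} = 28 A K$ ($Q{\left(A,K \right)} = - 2 \left(K A + A K\right) \left(-7\right) = - 2 \left(A K + A K\right) \left(-7\right) = - 2 \cdot 2 A K \left(-7\right) = - 2 \left(- 14 A K\right) = 28 A K$)
$\frac{25091}{Q{\left(U{\left(-6 \right)},H{\left(8,-3 \right)} \right)}} = \frac{25091}{28 \left(-6\right) \left(4 + 5 \cdot 8\right)} = \frac{25091}{28 \left(-6\right) \left(4 + 40\right)} = \frac{25091}{28 \left(-6\right) 44} = \frac{25091}{-7392} = 25091 \left(- \frac{1}{7392}\right) = - \frac{2281}{672}$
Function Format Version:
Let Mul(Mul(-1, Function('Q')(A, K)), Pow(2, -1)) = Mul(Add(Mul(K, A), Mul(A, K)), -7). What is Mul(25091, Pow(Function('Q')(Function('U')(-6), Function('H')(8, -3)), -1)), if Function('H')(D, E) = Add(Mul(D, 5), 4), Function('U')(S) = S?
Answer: Rational(-2281, 672) ≈ -3.3943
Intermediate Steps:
Function('H')(D, E) = Add(4, Mul(5, D)) (Function('H')(D, E) = Add(Mul(5, D), 4) = Add(4, Mul(5, D)))
Function('Q')(A, K) = Mul(28, A, K) (Function('Q')(A, K) = Mul(-2, Mul(Add(Mul(K, A), Mul(A, K)), -7)) = Mul(-2, Mul(Add(Mul(A, K), Mul(A, K)), -7)) = Mul(-2, Mul(Mul(2, A, K), -7)) = Mul(-2, Mul(-14, A, K)) = Mul(28, A, K))
Mul(25091, Pow(Function('Q')(Function('U')(-6), Function('H')(8, -3)), -1)) = Mul(25091, Pow(Mul(28, -6, Add(4, Mul(5, 8))), -1)) = Mul(25091, Pow(Mul(28, -6, Add(4, 40)), -1)) = Mul(25091, Pow(Mul(28, -6, 44), -1)) = Mul(25091, Pow(-7392, -1)) = Mul(25091, Rational(-1, 7392)) = Rational(-2281, 672)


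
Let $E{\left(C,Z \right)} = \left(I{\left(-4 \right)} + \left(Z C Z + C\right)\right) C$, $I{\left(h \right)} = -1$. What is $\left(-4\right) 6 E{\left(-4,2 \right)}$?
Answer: $-2016$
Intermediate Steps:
$E{\left(C,Z \right)} = C \left(-1 + C + C Z^{2}\right)$ ($E{\left(C,Z \right)} = \left(-1 + \left(Z C Z + C\right)\right) C = \left(-1 + \left(C Z Z + C\right)\right) C = \left(-1 + \left(C Z^{2} + C\right)\right) C = \left(-1 + \left(C + C Z^{2}\right)\right) C = \left(-1 + C + C Z^{2}\right) C = C \left(-1 + C + C Z^{2}\right)$)
$\left(-4\right) 6 E{\left(-4,2 \right)} = \left(-4\right) 6 \left(- 4 \left(-1 - 4 - 4 \cdot 2^{2}\right)\right) = - 24 \left(- 4 \left(-1 - 4 - 16\right)\right) = - 24 \left(\left(-4\right) \left(-21\right)\right) = \left(-24\right) 84 = -2016$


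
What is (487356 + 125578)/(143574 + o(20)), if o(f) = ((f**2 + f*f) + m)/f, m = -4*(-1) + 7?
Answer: 12258680/2872291 ≈ 4.2679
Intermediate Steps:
m = 11 (m = 4 + 7 = 11)
o(f) = (11 + 2*f**2)/f (o(f) = ((f**2 + f*f) + 11)/f = ((f**2 + f**2) + 11)/f = (2*f**2 + 11)/f = (11 + 2*f**2)/f)
(487356 + 125578)/(143574 + o(20)) = (487356 + 125578)/(143574 + (2*20 + 11/20)) = 612934/(143574 + (40 + 11*(1/20))) = 612934/(143574 + (40 + 11/20)) = 612934/(143574 + 811/20) = 612934/(2872291/20) = 612934*(20/2872291) = 12258680/2872291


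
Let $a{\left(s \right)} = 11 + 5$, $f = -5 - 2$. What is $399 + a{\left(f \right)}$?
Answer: $415$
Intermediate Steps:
$f = -7$ ($f = -5 - 2 = -7$)
$a{\left(s \right)} = 16$
$399 + a{\left(f \right)} = 399 + 16 = 415$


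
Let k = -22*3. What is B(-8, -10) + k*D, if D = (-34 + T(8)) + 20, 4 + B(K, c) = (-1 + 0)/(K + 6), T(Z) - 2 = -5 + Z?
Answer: 1181/2 ≈ 590.50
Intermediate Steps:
T(Z) = -3 + Z (T(Z) = 2 + (-5 + Z) = -3 + Z)
B(K, c) = -4 - 1/(6 + K) (B(K, c) = -4 + (-1 + 0)/(K + 6) = -4 - 1/(6 + K))
D = -9 (D = (-34 + (-3 + 8)) + 20 = (-34 + 5) + 20 = -29 + 20 = -9)
k = -66
B(-8, -10) + k*D = (-25 - 4*(-8))/(6 - 8) - 66*(-9) = (-25 + 32)/(-2) + 594 = -½*7 + 594 = -7/2 + 594 = 1181/2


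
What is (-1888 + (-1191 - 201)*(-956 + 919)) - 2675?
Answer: 46941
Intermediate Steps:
(-1888 + (-1191 - 201)*(-956 + 919)) - 2675 = (-1888 - 1392*(-37)) - 2675 = (-1888 + 51504) - 2675 = 49616 - 2675 = 46941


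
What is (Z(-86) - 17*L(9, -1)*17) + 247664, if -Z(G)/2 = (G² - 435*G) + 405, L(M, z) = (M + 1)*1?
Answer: 154352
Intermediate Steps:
L(M, z) = 1 + M (L(M, z) = (1 + M)*1 = 1 + M)
Z(G) = -810 - 2*G² + 870*G (Z(G) = -2*((G² - 435*G) + 405) = -2*(405 + G² - 435*G) = -810 - 2*G² + 870*G)
(Z(-86) - 17*L(9, -1)*17) + 247664 = ((-810 - 2*(-86)² + 870*(-86)) - 17*(1 + 9)*17) + 247664 = ((-810 - 2*7396 - 74820) - 17*10*17) + 247664 = ((-810 - 14792 - 74820) - 170*17) + 247664 = (-90422 - 2890) + 247664 = -93312 + 247664 = 154352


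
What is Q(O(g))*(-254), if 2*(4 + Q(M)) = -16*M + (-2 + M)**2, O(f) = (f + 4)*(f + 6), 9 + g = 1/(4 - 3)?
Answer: 12700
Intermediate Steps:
g = -8 (g = -9 + 1/(4 - 3) = -9 + 1/1 = -9 + 1 = -8)
O(f) = (4 + f)*(6 + f)
Q(M) = -4 + (-2 + M)**2/2 - 8*M (Q(M) = -4 + (-16*M + (-2 + M)**2)/2 = -4 + ((-2 + M)**2 - 16*M)/2 = -4 + ((-2 + M)**2/2 - 8*M) = -4 + (-2 + M)**2/2 - 8*M)
Q(O(g))*(-254) = (-2 + (24 + (-8)**2 + 10*(-8))**2/2 - 10*(24 + (-8)**2 + 10*(-8)))*(-254) = (-2 + (24 + 64 - 80)**2/2 - 10*(24 + 64 - 80))*(-254) = (-2 + (1/2)*8**2 - 10*8)*(-254) = (-2 + (1/2)*64 - 80)*(-254) = (-2 + 32 - 80)*(-254) = -50*(-254) = 12700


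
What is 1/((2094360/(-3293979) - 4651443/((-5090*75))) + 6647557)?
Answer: 139719609250/928795680088616883 ≈ 1.5043e-7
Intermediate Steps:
1/((2094360/(-3293979) - 4651443/((-5090*75))) + 6647557) = 1/((2094360*(-1/3293979) - 4651443/(-381750)) + 6647557) = 1/((-698120/1097993 - 4651443*(-1/381750)) + 6647557) = 1/((-698120/1097993 + 1550481/127250) + 6647557) = 1/(1613581514633/139719609250 + 6647557) = 1/(928795680088616883/139719609250) = 139719609250/928795680088616883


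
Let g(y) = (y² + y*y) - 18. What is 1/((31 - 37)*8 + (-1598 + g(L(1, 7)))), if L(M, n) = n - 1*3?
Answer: -1/1632 ≈ -0.00061275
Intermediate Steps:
L(M, n) = -3 + n (L(M, n) = n - 3 = -3 + n)
g(y) = -18 + 2*y² (g(y) = (y² + y²) - 18 = 2*y² - 18 = -18 + 2*y²)
1/((31 - 37)*8 + (-1598 + g(L(1, 7)))) = 1/((31 - 37)*8 + (-1598 + (-18 + 2*(-3 + 7)²))) = 1/(-6*8 + (-1598 + (-18 + 2*4²))) = 1/(-48 + (-1598 + (-18 + 2*16))) = 1/(-48 + (-1598 + (-18 + 32))) = 1/(-48 + (-1598 + 14)) = 1/(-48 - 1584) = 1/(-1632) = -1/1632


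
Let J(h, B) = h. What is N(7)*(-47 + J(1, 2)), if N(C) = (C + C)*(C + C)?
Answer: -9016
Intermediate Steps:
N(C) = 4*C² (N(C) = (2*C)*(2*C) = 4*C²)
N(7)*(-47 + J(1, 2)) = (4*7²)*(-47 + 1) = (4*49)*(-46) = 196*(-46) = -9016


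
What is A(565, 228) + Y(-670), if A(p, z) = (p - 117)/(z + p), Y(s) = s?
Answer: -530862/793 ≈ -669.43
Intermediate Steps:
A(p, z) = (-117 + p)/(p + z)
A(565, 228) + Y(-670) = (-117 + 565)/(565 + 228) - 670 = 448/793 - 670 = -530862/793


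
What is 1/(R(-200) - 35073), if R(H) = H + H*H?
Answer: 1/4727 ≈ 0.00021155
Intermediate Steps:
R(H) = H + H²
1/(R(-200) - 35073) = 1/(-200*(1 - 200) - 35073) = 1/(-200*(-199) - 35073) = 1/(39800 - 35073) = 1/4727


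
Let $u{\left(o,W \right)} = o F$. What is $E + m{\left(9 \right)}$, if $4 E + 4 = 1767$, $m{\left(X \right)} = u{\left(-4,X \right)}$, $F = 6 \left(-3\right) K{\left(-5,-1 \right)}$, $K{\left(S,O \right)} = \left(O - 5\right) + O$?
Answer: $- \frac{253}{4} \approx -63.25$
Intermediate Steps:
$K{\left(S,O \right)} = -5 + 2 O$ ($K{\left(S,O \right)} = \left(-5 + O\right) + O = -5 + 2 O$)
$F = 126$ ($F = 6 \left(-3\right) \left(-5 + 2 \left(-1\right)\right) = - 18 \left(-5 - 2\right) = \left(-18\right) \left(-7\right) = 126$)
$u{\left(o,W \right)} = 126 o$ ($u{\left(o,W \right)} = o 126 = 126 o$)
$m{\left(X \right)} = -504$ ($m{\left(X \right)} = 126 \left(-4\right) = -504$)
$E = \frac{1763}{4}$ ($E = -1 + \frac{1}{4} \cdot 1767 = -1 + \frac{1767}{4} = \frac{1763}{4} \approx 440.75$)
$E + m{\left(9 \right)} = \frac{1763}{4} - 504 = - \frac{253}{4}$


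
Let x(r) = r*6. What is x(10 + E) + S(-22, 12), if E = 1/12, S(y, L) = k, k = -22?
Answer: 77/2 ≈ 38.500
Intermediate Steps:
S(y, L) = -22
E = 1/12 ≈ 0.083333
x(r) = 6*r
x(10 + E) + S(-22, 12) = 6*(10 + 1/12) - 22 = 6*(121/12) - 22 = 121/2 - 22 = 77/2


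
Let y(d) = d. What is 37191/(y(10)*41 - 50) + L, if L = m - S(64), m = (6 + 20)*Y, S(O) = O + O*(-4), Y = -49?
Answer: -117443/120 ≈ -978.69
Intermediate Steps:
S(O) = -3*O (S(O) = O - 4*O = -3*O)
m = -1274 (m = (6 + 20)*(-49) = 26*(-49) = -1274)
L = -1082 (L = -1274 - (-3)*64 = -1274 - 1*(-192) = -1274 + 192 = -1082)
37191/(y(10)*41 - 50) + L = 37191/(10*41 - 50) - 1082 = 37191/(410 - 50) - 1082 = 37191/360 - 1082 = 37191*(1/360) - 1082 = 12397/120 - 1082 = -117443/120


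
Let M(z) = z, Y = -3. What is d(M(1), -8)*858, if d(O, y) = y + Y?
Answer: -9438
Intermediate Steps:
d(O, y) = -3 + y (d(O, y) = y - 3 = -3 + y)
d(M(1), -8)*858 = (-3 - 8)*858 = -11*858 = -9438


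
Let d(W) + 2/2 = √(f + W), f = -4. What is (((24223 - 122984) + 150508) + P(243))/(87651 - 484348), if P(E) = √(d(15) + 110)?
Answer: -51747/396697 - √(109 + √11)/396697 ≈ -0.13047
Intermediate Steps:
d(W) = -1 + √(-4 + W)
P(E) = √(109 + √11) (P(E) = √((-1 + √(-4 + 15)) + 110) = √((-1 + √11) + 110) = √(109 + √11))
(((24223 - 122984) + 150508) + P(243))/(87651 - 484348) = (((24223 - 122984) + 150508) + √(109 + √11))/(87651 - 484348) = ((-98761 + 150508) + √(109 + √11))/(-396697) = (51747 + √(109 + √11))*(-1/396697) = -51747/396697 - √(109 + √11)/396697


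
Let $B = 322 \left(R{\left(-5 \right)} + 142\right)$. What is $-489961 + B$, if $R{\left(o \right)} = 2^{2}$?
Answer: $-442949$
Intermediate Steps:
$R{\left(o \right)} = 4$
$B = 47012$ ($B = 322 \left(4 + 142\right) = 322 \cdot 146 = 47012$)
$-489961 + B = -489961 + 47012 = -442949$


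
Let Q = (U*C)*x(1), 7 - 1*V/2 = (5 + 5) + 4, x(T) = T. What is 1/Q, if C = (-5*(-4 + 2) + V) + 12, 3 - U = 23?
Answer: -1/160 ≈ -0.0062500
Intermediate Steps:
U = -20 (U = 3 - 1*23 = 3 - 23 = -20)
V = -14 (V = 14 - 2*((5 + 5) + 4) = 14 - 2*(10 + 4) = 14 - 2*14 = 14 - 28 = -14)
C = 8 (C = (-5*(-4 + 2) - 14) + 12 = (-5*(-2) - 14) + 12 = (10 - 14) + 12 = -4 + 12 = 8)
Q = -160 (Q = -20*8*1 = -160*1 = -160)
1/Q = 1/(-160) = -1/160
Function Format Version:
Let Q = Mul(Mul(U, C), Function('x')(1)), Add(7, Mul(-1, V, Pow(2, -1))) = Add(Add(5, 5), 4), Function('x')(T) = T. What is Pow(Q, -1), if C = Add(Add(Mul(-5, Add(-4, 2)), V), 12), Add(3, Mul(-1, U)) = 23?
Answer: Rational(-1, 160) ≈ -0.0062500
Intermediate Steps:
U = -20 (U = Add(3, Mul(-1, 23)) = Add(3, -23) = -20)
V = -14 (V = Add(14, Mul(-2, Add(Add(5, 5), 4))) = Add(14, Mul(-2, Add(10, 4))) = Add(14, Mul(-2, 14)) = Add(14, -28) = -14)
C = 8 (C = Add(Add(Mul(-5, Add(-4, 2)), -14), 12) = Add(Add(Mul(-5, -2), -14), 12) = Add(Add(10, -14), 12) = Add(-4, 12) = 8)
Q = -160 (Q = Mul(Mul(-20, 8), 1) = Mul(-160, 1) = -160)
Pow(Q, -1) = Pow(-160, -1) = Rational(-1, 160)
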